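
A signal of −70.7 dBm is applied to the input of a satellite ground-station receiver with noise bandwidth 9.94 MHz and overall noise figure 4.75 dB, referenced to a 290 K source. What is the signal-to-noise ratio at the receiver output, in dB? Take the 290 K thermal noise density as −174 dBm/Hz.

28.6 dB

Noise floor: N = −174 + 10 log₁₀(B) + NF
10 log₁₀(9.94×10⁶) = 69.97 dB
N = −174 + 69.97 + 4.75 = −99.28 dBm
SNR = P_sig − N = −70.7 − (−99.28) = 28.58 dB → 28.6 dB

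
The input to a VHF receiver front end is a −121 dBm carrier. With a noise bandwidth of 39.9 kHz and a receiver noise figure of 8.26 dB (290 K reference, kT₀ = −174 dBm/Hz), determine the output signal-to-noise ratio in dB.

−1.3 dB

Noise floor: N = −174 + 10 log₁₀(B) + NF
10 log₁₀(3.99×10⁴) = 46.01 dB
N = −174 + 46.01 + 8.26 = −119.73 dBm
SNR = P_sig − N = −121 − (−119.73) = −1.27 dB → −1.3 dB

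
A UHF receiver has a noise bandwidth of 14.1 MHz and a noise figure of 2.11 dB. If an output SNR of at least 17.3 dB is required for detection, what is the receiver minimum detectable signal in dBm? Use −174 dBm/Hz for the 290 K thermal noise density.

Sensitivity = −174 + 10 log₁₀(B) + NF + SNR_min
= −174 + 71.49 + 2.11 + 17.3
= −83.10 dBm → −83.1 dBm

−83.1 dBm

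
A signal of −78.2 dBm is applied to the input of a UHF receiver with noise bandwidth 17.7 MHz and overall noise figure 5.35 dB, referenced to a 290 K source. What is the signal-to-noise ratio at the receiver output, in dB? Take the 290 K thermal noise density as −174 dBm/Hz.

18.0 dB

Noise floor: N = −174 + 10 log₁₀(B) + NF
10 log₁₀(1.77×10⁷) = 72.48 dB
N = −174 + 72.48 + 5.35 = −96.17 dBm
SNR = P_sig − N = −78.2 − (−96.17) = 17.97 dB → 18.0 dB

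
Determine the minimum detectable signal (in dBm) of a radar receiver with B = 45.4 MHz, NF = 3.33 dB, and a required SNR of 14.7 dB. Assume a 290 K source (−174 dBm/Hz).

Sensitivity = −174 + 10 log₁₀(B) + NF + SNR_min
= −174 + 76.57 + 3.33 + 14.7
= −79.40 dBm → −79.4 dBm

−79.4 dBm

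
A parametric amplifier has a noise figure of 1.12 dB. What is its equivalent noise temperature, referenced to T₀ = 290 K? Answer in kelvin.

F = 10^(1.12/10) = 1.2942
T_e = (F − 1)·T₀ = (1.2942 − 1) × 290 = 85.3 K

85.3 K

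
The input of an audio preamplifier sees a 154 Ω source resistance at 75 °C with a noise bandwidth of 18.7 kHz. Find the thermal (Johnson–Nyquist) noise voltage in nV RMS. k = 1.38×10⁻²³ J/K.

235 nV

T = 75 °C + 273.15 = 348.15 K
V_n = √(4kTRB)
4kTRB = 4 × 1.38×10⁻²³ × 348.15 × 1.54×10² × 1.87×10⁴ = 5.53×10⁻¹⁴ V²
V_n = √(5.53×10⁻¹⁴) = 2.35×10⁻⁷ V = 235 nV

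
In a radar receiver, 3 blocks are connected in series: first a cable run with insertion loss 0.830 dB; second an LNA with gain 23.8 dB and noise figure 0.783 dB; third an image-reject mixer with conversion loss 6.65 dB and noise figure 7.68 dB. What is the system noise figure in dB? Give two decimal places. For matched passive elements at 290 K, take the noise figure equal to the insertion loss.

Convert to linear (a loss of L dB is a gain of −L dB): F_i = 10^(NF_i/10), G_i = 10^(G_i,dB/10)
  Stage 1: F_1 = 10^(0.830/10) = 1.211, G_1 = 10^(−0.830/10) = 0.8260
  Stage 2: F_2 = 10^(0.783/10) = 1.198, G_2 = 10^(23.8/10) = 239.9
  Stage 3: F_3 = 10^(7.68/10) = 5.861, G_3 = 10^(−6.65/10) = 0.2163
Friis cascade:
  F = 1.211 + (1.198 − 1)/0.8260 + (5.861 − 1)/198.2 = 1.474
NF = 10 log₁₀(1.474) = 1.69 dB

1.69 dB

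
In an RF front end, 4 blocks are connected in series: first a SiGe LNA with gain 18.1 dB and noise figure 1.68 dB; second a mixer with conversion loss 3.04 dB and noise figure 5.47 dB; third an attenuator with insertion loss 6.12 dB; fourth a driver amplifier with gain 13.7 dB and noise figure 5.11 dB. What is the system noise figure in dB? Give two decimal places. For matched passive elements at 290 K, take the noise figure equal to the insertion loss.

Convert to linear (a loss of L dB is a gain of −L dB): F_i = 10^(NF_i/10), G_i = 10^(G_i,dB/10)
  Stage 1: F_1 = 10^(1.68/10) = 1.472, G_1 = 10^(18.1/10) = 64.57
  Stage 2: F_2 = 10^(5.47/10) = 3.524, G_2 = 10^(−3.04/10) = 0.4966
  Stage 3: F_3 = 10^(6.12/10) = 4.093, G_3 = 10^(−6.12/10) = 0.2443
  Stage 4: F_4 = 10^(5.11/10) = 3.243, G_4 = 10^(13.7/10) = 23.44
Friis cascade:
  F = 1.472 + (3.524 − 1)/64.57 + (4.093 − 1)/32.06 + (3.243 − 1)/7.834 = 1.894
NF = 10 log₁₀(1.894) = 2.77 dB

2.77 dB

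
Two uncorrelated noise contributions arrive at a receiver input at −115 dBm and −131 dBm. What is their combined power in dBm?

Convert to linear, add, convert back:
P₁ = 3.16×10⁻¹⁵ W, P₂ = 7.94×10⁻¹⁷ W
P_tot = 3.24×10⁻¹⁵ W → 10 log₁₀(P_tot / 10⁻³) = −114.9 dBm

−114.9 dBm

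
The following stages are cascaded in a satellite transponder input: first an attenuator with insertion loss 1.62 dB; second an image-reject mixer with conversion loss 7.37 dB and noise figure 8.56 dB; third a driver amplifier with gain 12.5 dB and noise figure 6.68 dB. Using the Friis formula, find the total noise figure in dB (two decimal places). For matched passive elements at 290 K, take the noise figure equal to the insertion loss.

15.95 dB

Convert to linear (a loss of L dB is a gain of −L dB): F_i = 10^(NF_i/10), G_i = 10^(G_i,dB/10)
  Stage 1: F_1 = 10^(1.62/10) = 1.452, G_1 = 10^(−1.62/10) = 0.6887
  Stage 2: F_2 = 10^(8.56/10) = 7.178, G_2 = 10^(−7.37/10) = 0.1832
  Stage 3: F_3 = 10^(6.68/10) = 4.656, G_3 = 10^(12.5/10) = 17.78
Friis cascade:
  F = 1.452 + (7.178 − 1)/0.6887 + (4.656 − 1)/0.1262 = 39.40
NF = 10 log₁₀(39.40) = 15.95 dB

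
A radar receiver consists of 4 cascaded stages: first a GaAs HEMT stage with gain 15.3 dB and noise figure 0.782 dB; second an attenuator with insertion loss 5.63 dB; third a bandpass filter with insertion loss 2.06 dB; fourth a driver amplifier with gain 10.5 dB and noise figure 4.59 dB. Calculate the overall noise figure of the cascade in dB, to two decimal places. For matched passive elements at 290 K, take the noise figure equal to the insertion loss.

2.22 dB

Convert to linear (a loss of L dB is a gain of −L dB): F_i = 10^(NF_i/10), G_i = 10^(G_i,dB/10)
  Stage 1: F_1 = 10^(0.782/10) = 1.197, G_1 = 10^(15.3/10) = 33.88
  Stage 2: F_2 = 10^(5.63/10) = 3.656, G_2 = 10^(−5.63/10) = 0.2735
  Stage 3: F_3 = 10^(2.06/10) = 1.607, G_3 = 10^(−2.06/10) = 0.6223
  Stage 4: F_4 = 10^(4.59/10) = 2.877, G_4 = 10^(10.5/10) = 11.22
Friis cascade:
  F = 1.197 + (3.656 − 1)/33.88 + (1.607 − 1)/9.268 + (2.877 − 1)/5.768 = 1.667
NF = 10 log₁₀(1.667) = 2.22 dB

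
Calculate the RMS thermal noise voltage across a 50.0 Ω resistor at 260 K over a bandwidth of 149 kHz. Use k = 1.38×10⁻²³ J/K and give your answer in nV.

327 nV

V_n = √(4kTRB)
4kTRB = 4 × 1.38×10⁻²³ × 260 × 5.00×10¹ × 1.49×10⁵ = 1.07×10⁻¹³ V²
V_n = √(1.07×10⁻¹³) = 3.27×10⁻⁷ V = 327 nV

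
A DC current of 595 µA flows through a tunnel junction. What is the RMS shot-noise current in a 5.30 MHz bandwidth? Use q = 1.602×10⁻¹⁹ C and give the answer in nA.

I_n = √(2qI·B)
2qI·B = 2 × 1.602×10⁻¹⁹ × 5.95×10⁻⁴ × 5.30×10⁶ = 1.01×10⁻¹⁵ A²
I_n = √(1.01×10⁻¹⁵) = 3.18×10⁻⁸ A = 31.8 nA

31.8 nA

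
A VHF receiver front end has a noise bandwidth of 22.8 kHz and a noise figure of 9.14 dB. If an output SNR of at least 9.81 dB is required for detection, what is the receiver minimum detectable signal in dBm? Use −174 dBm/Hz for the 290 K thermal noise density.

Sensitivity = −174 + 10 log₁₀(B) + NF + SNR_min
= −174 + 43.58 + 9.14 + 9.81
= −111.47 dBm → −111.5 dBm

−111.5 dBm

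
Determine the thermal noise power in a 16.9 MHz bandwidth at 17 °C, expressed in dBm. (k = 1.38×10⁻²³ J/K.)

T = 17 °C + 273.15 = 290.15 K
P_n = kTB = 1.38×10⁻²³ × 290.15 × 1.69×10⁷ = 6.77×10⁻¹⁴ W
In dBm: 10 log₁₀(6.77×10⁻¹⁴ / 10⁻³) = −101.7 dBm

−101.7 dBm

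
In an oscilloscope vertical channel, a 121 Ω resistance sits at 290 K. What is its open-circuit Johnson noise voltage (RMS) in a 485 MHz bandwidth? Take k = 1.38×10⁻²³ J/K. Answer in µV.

V_n = √(4kTRB)
4kTRB = 4 × 1.38×10⁻²³ × 290 × 1.21×10² × 4.85×10⁸ = 9.39×10⁻¹⁰ V²
V_n = √(9.39×10⁻¹⁰) = 3.07×10⁻⁵ V = 30.7 µV

30.7 µV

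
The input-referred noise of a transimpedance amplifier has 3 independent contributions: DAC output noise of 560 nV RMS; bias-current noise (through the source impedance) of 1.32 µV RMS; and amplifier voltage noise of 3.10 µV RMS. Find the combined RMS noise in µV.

3.42 µV

Uncorrelated sources add in power (mean-square): V_tot = √(ΣV_i²)
V_tot = √[(5.60×10⁻⁷)² + (1.32×10⁻⁶)² + (3.10×10⁻⁶)²] = 3.42×10⁻⁶ V = 3.42 µV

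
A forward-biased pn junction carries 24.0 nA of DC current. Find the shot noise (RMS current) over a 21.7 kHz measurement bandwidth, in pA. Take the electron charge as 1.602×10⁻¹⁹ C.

I_n = √(2qI·B)
2qI·B = 2 × 1.602×10⁻¹⁹ × 2.40×10⁻⁸ × 2.17×10⁴ = 1.67×10⁻²² A²
I_n = √(1.67×10⁻²²) = 1.29×10⁻¹¹ A = 12.9 pA

12.9 pA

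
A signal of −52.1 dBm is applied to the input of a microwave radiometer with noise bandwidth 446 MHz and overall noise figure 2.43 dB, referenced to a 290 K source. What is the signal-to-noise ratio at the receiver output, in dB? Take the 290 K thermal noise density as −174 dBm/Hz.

33.0 dB

Noise floor: N = −174 + 10 log₁₀(B) + NF
10 log₁₀(4.46×10⁸) = 86.49 dB
N = −174 + 86.49 + 2.43 = −85.08 dBm
SNR = P_sig − N = −52.1 − (−85.08) = 32.98 dB → 33.0 dB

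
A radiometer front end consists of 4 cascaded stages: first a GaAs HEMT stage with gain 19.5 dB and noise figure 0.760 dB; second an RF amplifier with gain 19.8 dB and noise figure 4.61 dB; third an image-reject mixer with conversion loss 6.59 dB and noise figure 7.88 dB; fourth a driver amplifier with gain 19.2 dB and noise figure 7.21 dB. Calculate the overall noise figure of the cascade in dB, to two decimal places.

Convert to linear (a loss of L dB is a gain of −L dB): F_i = 10^(NF_i/10), G_i = 10^(G_i,dB/10)
  Stage 1: F_1 = 10^(0.760/10) = 1.191, G_1 = 10^(19.5/10) = 89.13
  Stage 2: F_2 = 10^(4.61/10) = 2.891, G_2 = 10^(19.8/10) = 95.50
  Stage 3: F_3 = 10^(7.88/10) = 6.138, G_3 = 10^(−6.59/10) = 0.2193
  Stage 4: F_4 = 10^(7.21/10) = 5.260, G_4 = 10^(19.2/10) = 83.18
Friis cascade:
  F = 1.191 + (2.891 − 1)/89.13 + (6.138 − 1)/8511 + (5.260 − 1)/1866 = 1.215
NF = 10 log₁₀(1.215) = 0.85 dB

0.85 dB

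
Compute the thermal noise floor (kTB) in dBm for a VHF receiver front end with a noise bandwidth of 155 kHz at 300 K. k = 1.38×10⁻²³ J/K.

P_n = kTB = 1.38×10⁻²³ × 300 × 1.55×10⁵ = 6.42×10⁻¹⁶ W
In dBm: 10 log₁₀(6.42×10⁻¹⁶ / 10⁻³) = −121.9 dBm

−121.9 dBm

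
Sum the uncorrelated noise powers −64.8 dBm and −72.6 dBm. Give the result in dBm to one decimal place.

−64.1 dBm

Convert to linear, add, convert back:
P₁ = 3.31×10⁻¹⁰ W, P₂ = 5.50×10⁻¹¹ W
P_tot = 3.86×10⁻¹⁰ W → 10 log₁₀(P_tot / 10⁻³) = −64.1 dBm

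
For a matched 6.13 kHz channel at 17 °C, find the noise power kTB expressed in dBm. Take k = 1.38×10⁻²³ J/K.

T = 17 °C + 273.15 = 290.15 K
P_n = kTB = 1.38×10⁻²³ × 290.15 × 6.13×10³ = 2.45×10⁻¹⁷ W
In dBm: 10 log₁₀(2.45×10⁻¹⁷ / 10⁻³) = −136.1 dBm

−136.1 dBm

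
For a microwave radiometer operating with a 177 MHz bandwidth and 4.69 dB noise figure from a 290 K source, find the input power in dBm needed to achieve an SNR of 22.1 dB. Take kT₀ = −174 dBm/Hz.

Sensitivity = −174 + 10 log₁₀(B) + NF + SNR_min
= −174 + 82.48 + 4.69 + 22.1
= −64.73 dBm → −64.7 dBm

−64.7 dBm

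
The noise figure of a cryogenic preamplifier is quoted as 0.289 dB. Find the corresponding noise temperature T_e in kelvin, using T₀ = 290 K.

F = 10^(0.289/10) = 1.06881
T_e = (F − 1)·T₀ = (1.06881 − 1) × 290 = 20.0 K

20.0 K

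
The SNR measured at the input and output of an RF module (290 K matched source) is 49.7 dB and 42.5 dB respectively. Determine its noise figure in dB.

NF (dB) = SNR_in(dB) − SNR_out(dB) when the source is at T₀
NF = 49.7 − 42.5 = 7.2 dB

7.2 dB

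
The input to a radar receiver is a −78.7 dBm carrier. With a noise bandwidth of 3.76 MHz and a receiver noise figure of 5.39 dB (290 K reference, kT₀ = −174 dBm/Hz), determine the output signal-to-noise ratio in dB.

24.2 dB

Noise floor: N = −174 + 10 log₁₀(B) + NF
10 log₁₀(3.76×10⁶) = 65.75 dB
N = −174 + 65.75 + 5.39 = −102.86 dBm
SNR = P_sig − N = −78.7 − (−102.86) = 24.16 dB → 24.2 dB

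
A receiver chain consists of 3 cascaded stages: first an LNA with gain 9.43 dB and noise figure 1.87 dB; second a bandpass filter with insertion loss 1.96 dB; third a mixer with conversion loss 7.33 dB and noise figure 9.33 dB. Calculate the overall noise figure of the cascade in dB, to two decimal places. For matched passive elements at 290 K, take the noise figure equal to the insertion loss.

4.71 dB

Convert to linear (a loss of L dB is a gain of −L dB): F_i = 10^(NF_i/10), G_i = 10^(G_i,dB/10)
  Stage 1: F_1 = 10^(1.87/10) = 1.538, G_1 = 10^(9.43/10) = 8.770
  Stage 2: F_2 = 10^(1.96/10) = 1.570, G_2 = 10^(−1.96/10) = 0.6368
  Stage 3: F_3 = 10^(9.33/10) = 8.570, G_3 = 10^(−7.33/10) = 0.1849
Friis cascade:
  F = 1.538 + (1.570 − 1)/8.770 + (8.570 − 1)/5.585 = 2.959
NF = 10 log₁₀(2.959) = 4.71 dB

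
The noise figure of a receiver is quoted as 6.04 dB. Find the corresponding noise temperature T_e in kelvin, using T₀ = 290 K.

875 K

F = 10^(6.04/10) = 4.01791
T_e = (F − 1)·T₀ = (4.01791 − 1) × 290 = 875 K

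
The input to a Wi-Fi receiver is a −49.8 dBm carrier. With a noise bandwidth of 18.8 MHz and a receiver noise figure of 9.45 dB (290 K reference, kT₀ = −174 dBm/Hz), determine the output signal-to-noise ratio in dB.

Noise floor: N = −174 + 10 log₁₀(B) + NF
10 log₁₀(1.88×10⁷) = 72.74 dB
N = −174 + 72.74 + 9.45 = −91.81 dBm
SNR = P_sig − N = −49.8 − (−91.81) = 42.01 dB → 42.0 dB

42.0 dB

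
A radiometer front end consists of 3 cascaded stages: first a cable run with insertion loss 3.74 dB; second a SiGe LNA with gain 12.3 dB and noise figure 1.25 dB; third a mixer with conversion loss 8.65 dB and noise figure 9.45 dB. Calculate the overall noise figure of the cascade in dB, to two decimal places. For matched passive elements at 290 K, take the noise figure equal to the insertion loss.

6.28 dB

Convert to linear (a loss of L dB is a gain of −L dB): F_i = 10^(NF_i/10), G_i = 10^(G_i,dB/10)
  Stage 1: F_1 = 10^(3.74/10) = 2.366, G_1 = 10^(−3.74/10) = 0.4227
  Stage 2: F_2 = 10^(1.25/10) = 1.334, G_2 = 10^(12.3/10) = 16.98
  Stage 3: F_3 = 10^(9.45/10) = 8.810, G_3 = 10^(−8.65/10) = 0.1365
Friis cascade:
  F = 2.366 + (1.334 − 1)/0.4227 + (8.810 − 1)/7.178 = 4.243
NF = 10 log₁₀(4.243) = 6.28 dB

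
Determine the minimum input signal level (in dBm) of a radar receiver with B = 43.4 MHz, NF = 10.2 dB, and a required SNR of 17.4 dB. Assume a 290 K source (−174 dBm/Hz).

−70.0 dBm

Sensitivity = −174 + 10 log₁₀(B) + NF + SNR_min
= −174 + 76.37 + 10.2 + 17.4
= −70.03 dBm → −70.0 dBm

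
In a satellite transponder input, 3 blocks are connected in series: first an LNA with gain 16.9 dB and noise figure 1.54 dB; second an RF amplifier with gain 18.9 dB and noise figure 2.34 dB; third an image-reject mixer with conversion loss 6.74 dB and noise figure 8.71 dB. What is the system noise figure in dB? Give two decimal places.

Convert to linear (a loss of L dB is a gain of −L dB): F_i = 10^(NF_i/10), G_i = 10^(G_i,dB/10)
  Stage 1: F_1 = 10^(1.54/10) = 1.426, G_1 = 10^(16.9/10) = 48.98
  Stage 2: F_2 = 10^(2.34/10) = 1.714, G_2 = 10^(18.9/10) = 77.62
  Stage 3: F_3 = 10^(8.71/10) = 7.430, G_3 = 10^(−6.74/10) = 0.2118
Friis cascade:
  F = 1.426 + (1.714 − 1)/48.98 + (7.430 − 1)/3802 = 1.442
NF = 10 log₁₀(1.442) = 1.59 dB

1.59 dB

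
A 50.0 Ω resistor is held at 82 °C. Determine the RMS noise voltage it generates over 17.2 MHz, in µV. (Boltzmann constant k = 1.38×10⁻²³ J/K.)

T = 82 °C + 273.15 = 355.15 K
V_n = √(4kTRB)
4kTRB = 4 × 1.38×10⁻²³ × 355.15 × 5.00×10¹ × 1.72×10⁷ = 1.69×10⁻¹¹ V²
V_n = √(1.69×10⁻¹¹) = 4.11×10⁻⁶ V = 4.11 µV

4.11 µV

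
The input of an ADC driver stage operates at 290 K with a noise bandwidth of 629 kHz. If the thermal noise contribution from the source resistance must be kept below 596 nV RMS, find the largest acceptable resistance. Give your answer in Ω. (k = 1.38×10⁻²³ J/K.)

35.3 Ω

Johnson–Nyquist: V_n = √(4kTRB) ⇒ R = V_n² / (4kTB)
4kTB = 4 × 1.38×10⁻²³ × 290 × 6.29×10⁵ = 1.01×10⁻¹⁴
R = (5.96×10⁻⁷)² / 1.01×10⁻¹⁴ = 3.53×10¹ Ω = 35.3 Ω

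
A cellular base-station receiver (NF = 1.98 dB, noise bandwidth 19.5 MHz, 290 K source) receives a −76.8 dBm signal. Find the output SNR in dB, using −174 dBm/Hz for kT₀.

Noise floor: N = −174 + 10 log₁₀(B) + NF
10 log₁₀(1.95×10⁷) = 72.9 dB
N = −174 + 72.9 + 1.98 = −99.12 dBm
SNR = P_sig − N = −76.8 − (−99.12) = 22.32 dB → 22.3 dB

22.3 dB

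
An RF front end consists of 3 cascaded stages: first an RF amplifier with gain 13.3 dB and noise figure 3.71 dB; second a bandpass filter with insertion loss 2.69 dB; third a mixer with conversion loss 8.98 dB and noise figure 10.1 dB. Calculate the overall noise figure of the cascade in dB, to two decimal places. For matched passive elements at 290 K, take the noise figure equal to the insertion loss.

Convert to linear (a loss of L dB is a gain of −L dB): F_i = 10^(NF_i/10), G_i = 10^(G_i,dB/10)
  Stage 1: F_1 = 10^(3.71/10) = 2.350, G_1 = 10^(13.3/10) = 21.38
  Stage 2: F_2 = 10^(2.69/10) = 1.858, G_2 = 10^(−2.69/10) = 0.5383
  Stage 3: F_3 = 10^(10.1/10) = 10.23, G_3 = 10^(−8.98/10) = 0.1265
Friis cascade:
  F = 2.350 + (1.858 − 1)/21.38 + (10.23 − 1)/11.51 = 3.192
NF = 10 log₁₀(3.192) = 5.04 dB

5.04 dB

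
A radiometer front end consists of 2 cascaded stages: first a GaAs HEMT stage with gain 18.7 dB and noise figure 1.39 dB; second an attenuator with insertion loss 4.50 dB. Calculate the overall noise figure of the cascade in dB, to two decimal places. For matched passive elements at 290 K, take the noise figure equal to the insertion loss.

1.47 dB

Convert to linear (a loss of L dB is a gain of −L dB): F_i = 10^(NF_i/10), G_i = 10^(G_i,dB/10)
  Stage 1: F_1 = 10^(1.39/10) = 1.377, G_1 = 10^(18.7/10) = 74.13
  Stage 2: F_2 = 10^(4.50/10) = 2.818, G_2 = 10^(−4.50/10) = 0.3548
Friis cascade:
  F = 1.377 + (2.818 − 1)/74.13 = 1.402
NF = 10 log₁₀(1.402) = 1.47 dB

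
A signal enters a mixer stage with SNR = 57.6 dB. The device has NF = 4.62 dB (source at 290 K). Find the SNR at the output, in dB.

By definition F = SNR_in/SNR_out, so in dB: SNR_out = SNR_in − NF
SNR_out = 57.6 − 4.62 = 52.98 dB

52.98 dB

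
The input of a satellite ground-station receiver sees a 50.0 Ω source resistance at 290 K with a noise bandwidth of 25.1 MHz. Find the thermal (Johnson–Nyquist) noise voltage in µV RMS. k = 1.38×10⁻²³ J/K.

V_n = √(4kTRB)
4kTRB = 4 × 1.38×10⁻²³ × 290 × 5.00×10¹ × 2.51×10⁷ = 2.01×10⁻¹¹ V²
V_n = √(2.01×10⁻¹¹) = 4.48×10⁻⁶ V = 4.48 µV

4.48 µV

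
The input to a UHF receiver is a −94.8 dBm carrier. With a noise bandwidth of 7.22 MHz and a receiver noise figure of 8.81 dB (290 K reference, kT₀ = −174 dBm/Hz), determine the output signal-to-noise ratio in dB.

Noise floor: N = −174 + 10 log₁₀(B) + NF
10 log₁₀(7.22×10⁶) = 68.59 dB
N = −174 + 68.59 + 8.81 = −96.60 dBm
SNR = P_sig − N = −94.8 − (−96.60) = 1.80 dB → 1.8 dB

1.8 dB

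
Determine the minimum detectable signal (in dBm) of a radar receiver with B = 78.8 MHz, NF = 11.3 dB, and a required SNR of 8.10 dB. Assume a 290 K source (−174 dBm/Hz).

−75.6 dBm

Sensitivity = −174 + 10 log₁₀(B) + NF + SNR_min
= −174 + 78.97 + 11.3 + 8.10
= −75.63 dBm → −75.6 dBm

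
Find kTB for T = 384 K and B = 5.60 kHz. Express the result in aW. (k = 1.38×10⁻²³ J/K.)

29.7 aW

P_n = kTB = 1.38×10⁻²³ × 384 × 5.60×10³ = 2.97×10⁻¹⁷ W = 29.7 aW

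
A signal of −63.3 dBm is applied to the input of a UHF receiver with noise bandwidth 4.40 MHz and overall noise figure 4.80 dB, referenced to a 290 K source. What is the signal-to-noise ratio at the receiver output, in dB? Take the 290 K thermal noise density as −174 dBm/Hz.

39.5 dB

Noise floor: N = −174 + 10 log₁₀(B) + NF
10 log₁₀(4.40×10⁶) = 66.43 dB
N = −174 + 66.43 + 4.80 = −102.77 dBm
SNR = P_sig − N = −63.3 − (−102.77) = 39.47 dB → 39.5 dB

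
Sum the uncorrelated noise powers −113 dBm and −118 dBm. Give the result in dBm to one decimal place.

Convert to linear, add, convert back:
P₁ = 5.01×10⁻¹⁵ W, P₂ = 1.58×10⁻¹⁵ W
P_tot = 6.60×10⁻¹⁵ W → 10 log₁₀(P_tot / 10⁻³) = −111.8 dBm

−111.8 dBm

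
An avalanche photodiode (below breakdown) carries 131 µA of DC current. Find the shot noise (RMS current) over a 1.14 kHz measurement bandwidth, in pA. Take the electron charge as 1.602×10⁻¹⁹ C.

I_n = √(2qI·B)
2qI·B = 2 × 1.602×10⁻¹⁹ × 1.31×10⁻⁴ × 1.14×10³ = 4.78×10⁻²⁰ A²
I_n = √(4.78×10⁻²⁰) = 2.19×10⁻¹⁰ A = 219 pA

219 pA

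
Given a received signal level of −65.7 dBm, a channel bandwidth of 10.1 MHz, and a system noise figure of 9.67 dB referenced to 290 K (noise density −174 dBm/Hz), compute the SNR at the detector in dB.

Noise floor: N = −174 + 10 log₁₀(B) + NF
10 log₁₀(1.01×10⁷) = 70.04 dB
N = −174 + 70.04 + 9.67 = −94.29 dBm
SNR = P_sig − N = −65.7 − (−94.29) = 28.59 dB → 28.6 dB

28.6 dB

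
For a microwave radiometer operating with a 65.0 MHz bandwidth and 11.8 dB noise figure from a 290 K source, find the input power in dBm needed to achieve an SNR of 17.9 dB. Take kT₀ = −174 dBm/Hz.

Sensitivity = −174 + 10 log₁₀(B) + NF + SNR_min
= −174 + 78.13 + 11.8 + 17.9
= −66.17 dBm → −66.2 dBm

−66.2 dBm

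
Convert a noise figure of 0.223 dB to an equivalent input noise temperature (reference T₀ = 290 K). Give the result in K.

F = 10^(0.223/10) = 1.05269
T_e = (F − 1)·T₀ = (1.05269 − 1) × 290 = 15.3 K

15.3 K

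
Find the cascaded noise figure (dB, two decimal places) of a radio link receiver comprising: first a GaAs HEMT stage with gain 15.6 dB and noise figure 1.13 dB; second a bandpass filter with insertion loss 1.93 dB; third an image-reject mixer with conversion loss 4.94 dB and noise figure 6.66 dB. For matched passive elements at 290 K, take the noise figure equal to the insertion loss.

1.67 dB

Convert to linear (a loss of L dB is a gain of −L dB): F_i = 10^(NF_i/10), G_i = 10^(G_i,dB/10)
  Stage 1: F_1 = 10^(1.13/10) = 1.297, G_1 = 10^(15.6/10) = 36.31
  Stage 2: F_2 = 10^(1.93/10) = 1.560, G_2 = 10^(−1.93/10) = 0.6412
  Stage 3: F_3 = 10^(6.66/10) = 4.634, G_3 = 10^(−4.94/10) = 0.3206
Friis cascade:
  F = 1.297 + (1.560 − 1)/36.31 + (4.634 − 1)/23.28 = 1.469
NF = 10 log₁₀(1.469) = 1.67 dB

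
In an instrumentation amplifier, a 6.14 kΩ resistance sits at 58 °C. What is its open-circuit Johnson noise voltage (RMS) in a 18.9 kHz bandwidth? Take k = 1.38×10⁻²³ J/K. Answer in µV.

1.46 µV

T = 58 °C + 273.15 = 331.15 K
V_n = √(4kTRB)
4kTRB = 4 × 1.38×10⁻²³ × 331.15 × 6.14×10³ × 1.89×10⁴ = 2.12×10⁻¹² V²
V_n = √(2.12×10⁻¹²) = 1.46×10⁻⁶ V = 1.46 µV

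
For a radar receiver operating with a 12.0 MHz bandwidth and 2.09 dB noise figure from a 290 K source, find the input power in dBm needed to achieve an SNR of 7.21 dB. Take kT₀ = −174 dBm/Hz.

Sensitivity = −174 + 10 log₁₀(B) + NF + SNR_min
= −174 + 70.79 + 2.09 + 7.21
= −93.91 dBm → −93.9 dBm

−93.9 dBm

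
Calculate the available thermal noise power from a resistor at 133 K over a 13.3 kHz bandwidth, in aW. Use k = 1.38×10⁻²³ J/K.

24.4 aW

P_n = kTB = 1.38×10⁻²³ × 133 × 1.33×10⁴ = 2.44×10⁻¹⁷ W = 24.4 aW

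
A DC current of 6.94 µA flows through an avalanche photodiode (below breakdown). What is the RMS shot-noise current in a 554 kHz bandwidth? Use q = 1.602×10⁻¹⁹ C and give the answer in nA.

I_n = √(2qI·B)
2qI·B = 2 × 1.602×10⁻¹⁹ × 6.94×10⁻⁶ × 5.54×10⁵ = 1.23×10⁻¹⁸ A²
I_n = √(1.23×10⁻¹⁸) = 1.11×10⁻⁹ A = 1.11 nA

1.11 nA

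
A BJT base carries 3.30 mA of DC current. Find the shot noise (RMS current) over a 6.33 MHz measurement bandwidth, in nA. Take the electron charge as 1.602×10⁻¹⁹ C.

81.8 nA

I_n = √(2qI·B)
2qI·B = 2 × 1.602×10⁻¹⁹ × 3.30×10⁻³ × 6.33×10⁶ = 6.69×10⁻¹⁵ A²
I_n = √(6.69×10⁻¹⁵) = 8.18×10⁻⁸ A = 81.8 nA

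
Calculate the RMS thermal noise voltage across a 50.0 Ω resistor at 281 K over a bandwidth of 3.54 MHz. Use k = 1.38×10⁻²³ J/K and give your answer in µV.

V_n = √(4kTRB)
4kTRB = 4 × 1.38×10⁻²³ × 281 × 5.00×10¹ × 3.54×10⁶ = 2.75×10⁻¹² V²
V_n = √(2.75×10⁻¹²) = 1.66×10⁻⁶ V = 1.66 µV

1.66 µV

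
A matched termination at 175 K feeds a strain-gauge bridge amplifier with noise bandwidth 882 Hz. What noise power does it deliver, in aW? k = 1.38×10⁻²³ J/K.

2.13 aW

P_n = kTB = 1.38×10⁻²³ × 175 × 8.82×10² = 2.13×10⁻¹⁸ W = 2.13 aW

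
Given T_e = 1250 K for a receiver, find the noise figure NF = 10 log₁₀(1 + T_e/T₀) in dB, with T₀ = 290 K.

F = 1 + T_e/T₀ = 1 + 1250/290 = 5.31034
NF = 10 log₁₀(5.31034) = 7.25 dB

7.25 dB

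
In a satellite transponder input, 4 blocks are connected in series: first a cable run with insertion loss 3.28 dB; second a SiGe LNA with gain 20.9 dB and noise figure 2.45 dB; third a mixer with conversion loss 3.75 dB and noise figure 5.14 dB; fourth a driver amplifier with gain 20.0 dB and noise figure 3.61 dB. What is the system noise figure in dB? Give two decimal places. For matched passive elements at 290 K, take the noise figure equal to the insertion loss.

5.84 dB

Convert to linear (a loss of L dB is a gain of −L dB): F_i = 10^(NF_i/10), G_i = 10^(G_i,dB/10)
  Stage 1: F_1 = 10^(3.28/10) = 2.128, G_1 = 10^(−3.28/10) = 0.4699
  Stage 2: F_2 = 10^(2.45/10) = 1.758, G_2 = 10^(20.9/10) = 123.0
  Stage 3: F_3 = 10^(5.14/10) = 3.266, G_3 = 10^(−3.75/10) = 0.4217
  Stage 4: F_4 = 10^(3.61/10) = 2.296, G_4 = 10^(20.0/10) = 100.0
Friis cascade:
  F = 2.128 + (1.758 − 1)/0.4699 + (3.266 − 1)/57.81 + (2.296 − 1)/24.38 = 3.833
NF = 10 log₁₀(3.833) = 5.84 dB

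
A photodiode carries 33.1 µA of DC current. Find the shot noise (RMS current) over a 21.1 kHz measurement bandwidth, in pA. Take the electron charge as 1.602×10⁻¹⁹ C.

473 pA

I_n = √(2qI·B)
2qI·B = 2 × 1.602×10⁻¹⁹ × 3.31×10⁻⁵ × 2.11×10⁴ = 2.24×10⁻¹⁹ A²
I_n = √(2.24×10⁻¹⁹) = 4.73×10⁻¹⁰ A = 473 pA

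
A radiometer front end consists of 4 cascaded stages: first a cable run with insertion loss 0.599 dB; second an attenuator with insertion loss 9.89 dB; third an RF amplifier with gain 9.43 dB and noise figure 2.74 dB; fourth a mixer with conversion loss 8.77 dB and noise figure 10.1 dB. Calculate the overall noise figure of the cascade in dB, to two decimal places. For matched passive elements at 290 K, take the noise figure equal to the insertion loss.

15.16 dB

Convert to linear (a loss of L dB is a gain of −L dB): F_i = 10^(NF_i/10), G_i = 10^(G_i,dB/10)
  Stage 1: F_1 = 10^(0.599/10) = 1.148, G_1 = 10^(−0.599/10) = 0.8712
  Stage 2: F_2 = 10^(9.89/10) = 9.750, G_2 = 10^(−9.89/10) = 0.1026
  Stage 3: F_3 = 10^(2.74/10) = 1.879, G_3 = 10^(9.43/10) = 8.770
  Stage 4: F_4 = 10^(10.1/10) = 10.23, G_4 = 10^(−8.77/10) = 0.1327
Friis cascade:
  F = 1.148 + (9.750 − 1)/0.8712 + (1.879 − 1)/0.08935 + (10.23 − 1)/0.7836 = 32.82
NF = 10 log₁₀(32.82) = 15.16 dB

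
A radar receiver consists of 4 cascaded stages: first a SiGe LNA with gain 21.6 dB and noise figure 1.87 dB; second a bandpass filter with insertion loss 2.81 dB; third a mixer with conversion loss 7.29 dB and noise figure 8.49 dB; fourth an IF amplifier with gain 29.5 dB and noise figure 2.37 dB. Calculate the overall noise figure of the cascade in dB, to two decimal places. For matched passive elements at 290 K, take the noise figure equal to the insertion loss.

Convert to linear (a loss of L dB is a gain of −L dB): F_i = 10^(NF_i/10), G_i = 10^(G_i,dB/10)
  Stage 1: F_1 = 10^(1.87/10) = 1.538, G_1 = 10^(21.6/10) = 144.5
  Stage 2: F_2 = 10^(2.81/10) = 1.910, G_2 = 10^(−2.81/10) = 0.5236
  Stage 3: F_3 = 10^(8.49/10) = 7.063, G_3 = 10^(−7.29/10) = 0.1866
  Stage 4: F_4 = 10^(2.37/10) = 1.726, G_4 = 10^(29.5/10) = 891.3
Friis cascade:
  F = 1.538 + (1.910 − 1)/144.5 + (7.063 − 1)/75.68 + (1.726 − 1)/14.13 = 1.676
NF = 10 log₁₀(1.676) = 2.24 dB

2.24 dB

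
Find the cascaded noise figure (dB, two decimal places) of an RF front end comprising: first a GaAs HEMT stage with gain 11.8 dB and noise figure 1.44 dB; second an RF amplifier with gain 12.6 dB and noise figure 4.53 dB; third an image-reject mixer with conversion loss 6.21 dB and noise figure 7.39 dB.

Convert to linear (a loss of L dB is a gain of −L dB): F_i = 10^(NF_i/10), G_i = 10^(G_i,dB/10)
  Stage 1: F_1 = 10^(1.44/10) = 1.393, G_1 = 10^(11.8/10) = 15.14
  Stage 2: F_2 = 10^(4.53/10) = 2.838, G_2 = 10^(12.6/10) = 18.20
  Stage 3: F_3 = 10^(7.39/10) = 5.483, G_3 = 10^(−6.21/10) = 0.2393
Friis cascade:
  F = 1.393 + (2.838 − 1)/15.14 + (5.483 − 1)/275.4 = 1.531
NF = 10 log₁₀(1.531) = 1.85 dB

1.85 dB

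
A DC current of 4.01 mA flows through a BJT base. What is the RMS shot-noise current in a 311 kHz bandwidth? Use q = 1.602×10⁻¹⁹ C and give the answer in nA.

20.0 nA

I_n = √(2qI·B)
2qI·B = 2 × 1.602×10⁻¹⁹ × 4.01×10⁻³ × 3.11×10⁵ = 4.00×10⁻¹⁶ A²
I_n = √(4.00×10⁻¹⁶) = 2.00×10⁻⁸ A = 20.0 nA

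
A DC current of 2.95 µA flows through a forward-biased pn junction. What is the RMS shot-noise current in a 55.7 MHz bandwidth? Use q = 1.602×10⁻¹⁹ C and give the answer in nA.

I_n = √(2qI·B)
2qI·B = 2 × 1.602×10⁻¹⁹ × 2.95×10⁻⁶ × 5.57×10⁷ = 5.26×10⁻¹⁷ A²
I_n = √(5.26×10⁻¹⁷) = 7.26×10⁻⁹ A = 7.26 nA

7.26 nA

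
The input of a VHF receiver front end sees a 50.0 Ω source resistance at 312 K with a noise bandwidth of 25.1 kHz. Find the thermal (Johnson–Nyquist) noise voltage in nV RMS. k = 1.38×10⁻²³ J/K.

147 nV

V_n = √(4kTRB)
4kTRB = 4 × 1.38×10⁻²³ × 312 × 5.00×10¹ × 2.51×10⁴ = 2.16×10⁻¹⁴ V²
V_n = √(2.16×10⁻¹⁴) = 1.47×10⁻⁷ V = 147 nV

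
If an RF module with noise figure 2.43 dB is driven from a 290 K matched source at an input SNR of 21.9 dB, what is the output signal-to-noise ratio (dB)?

By definition F = SNR_in/SNR_out, so in dB: SNR_out = SNR_in − NF
SNR_out = 21.9 − 2.43 = 19.47 dB

19.47 dB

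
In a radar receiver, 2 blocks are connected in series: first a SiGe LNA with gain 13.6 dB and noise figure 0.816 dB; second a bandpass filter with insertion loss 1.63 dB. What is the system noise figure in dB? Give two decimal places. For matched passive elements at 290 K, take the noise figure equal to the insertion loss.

Convert to linear (a loss of L dB is a gain of −L dB): F_i = 10^(NF_i/10), G_i = 10^(G_i,dB/10)
  Stage 1: F_1 = 10^(0.816/10) = 1.207, G_1 = 10^(13.6/10) = 22.91
  Stage 2: F_2 = 10^(1.63/10) = 1.455, G_2 = 10^(−1.63/10) = 0.6871
Friis cascade:
  F = 1.207 + (1.455 − 1)/22.91 = 1.227
NF = 10 log₁₀(1.227) = 0.89 dB

0.89 dB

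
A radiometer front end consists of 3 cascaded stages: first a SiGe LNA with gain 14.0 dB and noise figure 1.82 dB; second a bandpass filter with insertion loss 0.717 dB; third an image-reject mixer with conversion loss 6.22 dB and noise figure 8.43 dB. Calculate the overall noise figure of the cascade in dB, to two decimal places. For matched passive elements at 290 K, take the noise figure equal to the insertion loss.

Convert to linear (a loss of L dB is a gain of −L dB): F_i = 10^(NF_i/10), G_i = 10^(G_i,dB/10)
  Stage 1: F_1 = 10^(1.82/10) = 1.521, G_1 = 10^(14.0/10) = 25.12
  Stage 2: F_2 = 10^(0.717/10) = 1.180, G_2 = 10^(−0.717/10) = 0.8478
  Stage 3: F_3 = 10^(8.43/10) = 6.966, G_3 = 10^(−6.22/10) = 0.2388
Friis cascade:
  F = 1.521 + (1.180 − 1)/25.12 + (6.966 − 1)/21.30 = 1.808
NF = 10 log₁₀(1.808) = 2.57 dB

2.57 dB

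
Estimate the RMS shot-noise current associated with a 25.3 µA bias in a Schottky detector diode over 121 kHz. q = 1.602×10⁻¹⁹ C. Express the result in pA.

990 pA

I_n = √(2qI·B)
2qI·B = 2 × 1.602×10⁻¹⁹ × 2.53×10⁻⁵ × 1.21×10⁵ = 9.81×10⁻¹⁹ A²
I_n = √(9.81×10⁻¹⁹) = 9.90×10⁻¹⁰ A = 990 pA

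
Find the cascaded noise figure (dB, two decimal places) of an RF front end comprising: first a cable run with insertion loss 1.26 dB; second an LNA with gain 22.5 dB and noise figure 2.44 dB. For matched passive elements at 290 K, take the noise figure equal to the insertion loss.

3.70 dB

Convert to linear (a loss of L dB is a gain of −L dB): F_i = 10^(NF_i/10), G_i = 10^(G_i,dB/10)
  Stage 1: F_1 = 10^(1.26/10) = 1.337, G_1 = 10^(−1.26/10) = 0.7482
  Stage 2: F_2 = 10^(2.44/10) = 1.754, G_2 = 10^(22.5/10) = 177.8
Friis cascade:
  F = 1.337 + (1.754 − 1)/0.7482 = 2.344
NF = 10 log₁₀(2.344) = 3.70 dB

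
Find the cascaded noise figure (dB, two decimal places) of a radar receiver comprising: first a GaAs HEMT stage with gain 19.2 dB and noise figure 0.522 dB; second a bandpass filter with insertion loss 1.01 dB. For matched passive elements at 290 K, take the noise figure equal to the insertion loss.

Convert to linear (a loss of L dB is a gain of −L dB): F_i = 10^(NF_i/10), G_i = 10^(G_i,dB/10)
  Stage 1: F_1 = 10^(0.522/10) = 1.128, G_1 = 10^(19.2/10) = 83.18
  Stage 2: F_2 = 10^(1.01/10) = 1.262, G_2 = 10^(−1.01/10) = 0.7925
Friis cascade:
  F = 1.128 + (1.262 − 1)/83.18 = 1.131
NF = 10 log₁₀(1.131) = 0.53 dB

0.53 dB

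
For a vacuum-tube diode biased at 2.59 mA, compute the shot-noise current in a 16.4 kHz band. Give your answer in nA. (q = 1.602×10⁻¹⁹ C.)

3.69 nA

I_n = √(2qI·B)
2qI·B = 2 × 1.602×10⁻¹⁹ × 2.59×10⁻³ × 1.64×10⁴ = 1.36×10⁻¹⁷ A²
I_n = √(1.36×10⁻¹⁷) = 3.69×10⁻⁹ A = 3.69 nA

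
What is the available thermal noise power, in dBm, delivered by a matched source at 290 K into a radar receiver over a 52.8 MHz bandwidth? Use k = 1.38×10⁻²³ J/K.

−96.8 dBm

P_n = kTB = 1.38×10⁻²³ × 290 × 5.28×10⁷ = 2.11×10⁻¹³ W
In dBm: 10 log₁₀(2.11×10⁻¹³ / 10⁻³) = −96.8 dBm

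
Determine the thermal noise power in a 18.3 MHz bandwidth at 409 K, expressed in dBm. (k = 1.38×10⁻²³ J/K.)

−99.9 dBm

P_n = kTB = 1.38×10⁻²³ × 409 × 1.83×10⁷ = 1.03×10⁻¹³ W
In dBm: 10 log₁₀(1.03×10⁻¹³ / 10⁻³) = −99.9 dBm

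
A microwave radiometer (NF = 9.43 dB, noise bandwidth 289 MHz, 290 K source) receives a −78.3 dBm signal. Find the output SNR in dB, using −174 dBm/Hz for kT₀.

1.7 dB

Noise floor: N = −174 + 10 log₁₀(B) + NF
10 log₁₀(2.89×10⁸) = 84.61 dB
N = −174 + 84.61 + 9.43 = −79.96 dBm
SNR = P_sig − N = −78.3 − (−79.96) = 1.66 dB → 1.7 dB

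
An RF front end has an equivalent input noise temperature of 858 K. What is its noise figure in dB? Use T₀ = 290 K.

5.98 dB

F = 1 + T_e/T₀ = 1 + 858/290 = 3.95862
NF = 10 log₁₀(3.95862) = 5.98 dB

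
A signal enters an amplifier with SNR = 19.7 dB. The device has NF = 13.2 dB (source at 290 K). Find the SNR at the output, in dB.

6.5 dB

By definition F = SNR_in/SNR_out, so in dB: SNR_out = SNR_in − NF
SNR_out = 19.7 − 13.2 = 6.5 dB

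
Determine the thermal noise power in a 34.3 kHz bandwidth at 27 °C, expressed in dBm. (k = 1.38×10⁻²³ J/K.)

T = 27 °C + 273.15 = 300.15 K
P_n = kTB = 1.38×10⁻²³ × 300.15 × 3.43×10⁴ = 1.42×10⁻¹⁶ W
In dBm: 10 log₁₀(1.42×10⁻¹⁶ / 10⁻³) = −128.5 dBm

−128.5 dBm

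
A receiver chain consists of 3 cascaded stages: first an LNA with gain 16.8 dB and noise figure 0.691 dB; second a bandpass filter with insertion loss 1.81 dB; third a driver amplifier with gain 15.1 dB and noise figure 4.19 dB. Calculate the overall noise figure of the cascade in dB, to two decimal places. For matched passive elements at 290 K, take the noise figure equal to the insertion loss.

0.92 dB

Convert to linear (a loss of L dB is a gain of −L dB): F_i = 10^(NF_i/10), G_i = 10^(G_i,dB/10)
  Stage 1: F_1 = 10^(0.691/10) = 1.172, G_1 = 10^(16.8/10) = 47.86
  Stage 2: F_2 = 10^(1.81/10) = 1.517, G_2 = 10^(−1.81/10) = 0.6592
  Stage 3: F_3 = 10^(4.19/10) = 2.624, G_3 = 10^(15.1/10) = 32.36
Friis cascade:
  F = 1.172 + (1.517 − 1)/47.86 + (2.624 − 1)/31.55 = 1.235
NF = 10 log₁₀(1.235) = 0.92 dB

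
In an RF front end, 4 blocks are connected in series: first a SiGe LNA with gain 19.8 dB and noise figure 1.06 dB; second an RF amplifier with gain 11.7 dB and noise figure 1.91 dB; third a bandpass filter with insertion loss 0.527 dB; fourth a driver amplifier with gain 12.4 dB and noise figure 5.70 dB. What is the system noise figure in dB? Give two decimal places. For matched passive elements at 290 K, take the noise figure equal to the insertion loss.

Convert to linear (a loss of L dB is a gain of −L dB): F_i = 10^(NF_i/10), G_i = 10^(G_i,dB/10)
  Stage 1: F_1 = 10^(1.06/10) = 1.276, G_1 = 10^(19.8/10) = 95.50
  Stage 2: F_2 = 10^(1.91/10) = 1.552, G_2 = 10^(11.7/10) = 14.79
  Stage 3: F_3 = 10^(0.527/10) = 1.129, G_3 = 10^(−0.527/10) = 0.8857
  Stage 4: F_4 = 10^(5.70/10) = 3.715, G_4 = 10^(12.4/10) = 17.38
Friis cascade:
  F = 1.276 + (1.552 − 1)/95.50 + (1.129 − 1)/1413 + (3.715 − 1)/1251 = 1.284
NF = 10 log₁₀(1.284) = 1.09 dB

1.09 dB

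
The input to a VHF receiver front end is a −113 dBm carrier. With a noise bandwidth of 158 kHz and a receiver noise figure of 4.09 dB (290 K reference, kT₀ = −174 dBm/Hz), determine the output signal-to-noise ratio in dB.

Noise floor: N = −174 + 10 log₁₀(B) + NF
10 log₁₀(1.58×10⁵) = 51.99 dB
N = −174 + 51.99 + 4.09 = −117.92 dBm
SNR = P_sig − N = −113 − (−117.92) = 4.92 dB → 4.9 dB

4.9 dB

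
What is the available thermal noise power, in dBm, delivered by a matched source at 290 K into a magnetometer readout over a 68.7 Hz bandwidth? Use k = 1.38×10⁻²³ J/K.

P_n = kTB = 1.38×10⁻²³ × 290 × 6.87×10¹ = 2.75×10⁻¹⁹ W
In dBm: 10 log₁₀(2.75×10⁻¹⁹ / 10⁻³) = −155.6 dBm

−155.6 dBm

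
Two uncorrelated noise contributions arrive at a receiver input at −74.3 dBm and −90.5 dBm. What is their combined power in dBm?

−74.2 dBm

Convert to linear, add, convert back:
P₁ = 3.72×10⁻¹¹ W, P₂ = 8.91×10⁻¹³ W
P_tot = 3.80×10⁻¹¹ W → 10 log₁₀(P_tot / 10⁻³) = −74.2 dBm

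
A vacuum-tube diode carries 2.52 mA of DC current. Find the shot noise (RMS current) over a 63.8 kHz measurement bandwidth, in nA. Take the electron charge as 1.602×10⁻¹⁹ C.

7.18 nA

I_n = √(2qI·B)
2qI·B = 2 × 1.602×10⁻¹⁹ × 2.52×10⁻³ × 6.38×10⁴ = 5.15×10⁻¹⁷ A²
I_n = √(5.15×10⁻¹⁷) = 7.18×10⁻⁹ A = 7.18 nA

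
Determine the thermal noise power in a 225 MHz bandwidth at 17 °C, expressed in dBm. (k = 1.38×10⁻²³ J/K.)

T = 17 °C + 273.15 = 290.15 K
P_n = kTB = 1.38×10⁻²³ × 290.15 × 2.25×10⁸ = 9.01×10⁻¹³ W
In dBm: 10 log₁₀(9.01×10⁻¹³ / 10⁻³) = −90.5 dBm

−90.5 dBm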